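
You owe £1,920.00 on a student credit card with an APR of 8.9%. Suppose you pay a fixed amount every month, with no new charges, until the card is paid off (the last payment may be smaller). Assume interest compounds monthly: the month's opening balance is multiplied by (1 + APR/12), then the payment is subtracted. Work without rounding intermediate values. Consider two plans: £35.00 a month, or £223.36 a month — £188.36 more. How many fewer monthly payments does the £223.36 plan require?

62 fewer payments

Monthly rate r = 8.9%/12 = 0.741667% = 0.00741667.
At £35.00/mo: n = ⌈−ln(1 − rB₀/P)/ln(1+r)⌉ = 71 payments (last £24.04); total interest = total paid − £1,920.00 = £554.04.
At £223.36/mo: 9 payments (last £204.47); total interest £71.35.
Payments saved = 71 − 9 = 62.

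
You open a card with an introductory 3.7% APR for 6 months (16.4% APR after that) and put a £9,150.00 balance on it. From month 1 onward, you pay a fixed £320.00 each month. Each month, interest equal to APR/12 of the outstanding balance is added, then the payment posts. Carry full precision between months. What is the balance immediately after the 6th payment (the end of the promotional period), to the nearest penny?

Promo months 1–6 at r₀ = 3.7%/12 = 0.00308333; months 7+ at r₁ = 16.4%/12 = 0.0136667.
After month 6: iterate B ← B·(1+r₀) − £320.00 for 6 months → £7,385.72.

£7,385.72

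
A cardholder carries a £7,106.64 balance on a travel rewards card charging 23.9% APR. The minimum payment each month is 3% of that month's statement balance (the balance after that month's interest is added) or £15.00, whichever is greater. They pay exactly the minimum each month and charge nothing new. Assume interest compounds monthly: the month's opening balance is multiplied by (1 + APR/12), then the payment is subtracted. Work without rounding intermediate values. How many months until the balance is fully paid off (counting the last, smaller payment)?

303 months

Monthly rate r = 23.9%/12 = 1.99167% = 0.0199167.
While 3% of the post-interest balance exceeds £15.00, each month B ← (B·(1+r))·(1 − 0.03), i.e. B shrinks by the factor (1+r)·0.97 = 0.98932.
This holds for months 1–250. Entering month 251 the balance is £485.03; 3% of the post-interest balance is now below £15.00, so the flat £15.00 minimum applies from here.
From month 251 a fixed £15.00 at rate r clears £485.03 in 53 more payments. Total: 250 + 53 = 303 months.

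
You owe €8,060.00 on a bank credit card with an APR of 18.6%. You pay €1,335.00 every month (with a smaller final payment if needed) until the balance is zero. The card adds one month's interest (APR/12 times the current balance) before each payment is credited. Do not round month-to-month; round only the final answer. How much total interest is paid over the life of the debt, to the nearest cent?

€470.30

Monthly rate r = 18.6%/12 = 1.55% = 0.0155.
Payoff takes n = ⌈−ln(1 − rB₀/P)/ln(1+r)⌉ = ⌈6.388⌉ = 7 payments; the last is €520.30.
Total paid = 6·€1,335.00 + €520.30 = €8,530.30.
Total interest = total paid − principal = €8,530.30 − €8,060.00 = €470.30.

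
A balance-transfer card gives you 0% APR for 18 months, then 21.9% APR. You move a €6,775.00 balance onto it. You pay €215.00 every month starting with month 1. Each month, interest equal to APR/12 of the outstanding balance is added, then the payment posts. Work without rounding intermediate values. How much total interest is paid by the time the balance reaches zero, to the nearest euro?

Promo months 1–18 at r₀ = 0%/12 = 0; months 19+ at r₁ = 21.9%/12 = 0.01825.
After month 18 (no interest yet): B = €6,775.00 − 18·€215.00 = €2,905.00.
Then at r₁ with €215.00/mo: n₂ = −ln(1 − r₁·B/P)/ln(1+r₁) ≈ 15.66 → 16 more payments.
Total paid = 33·€215.00 + €141.43 = €7,236.43; interest = €7,236.43 − €6,775.00 = €461.43.

€461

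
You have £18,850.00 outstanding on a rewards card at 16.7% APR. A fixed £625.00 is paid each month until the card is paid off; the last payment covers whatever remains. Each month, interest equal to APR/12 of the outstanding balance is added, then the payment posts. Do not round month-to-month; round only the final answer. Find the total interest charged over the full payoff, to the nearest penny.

£5,763.34

Monthly rate r = 16.7%/12 = 1.39167% = 0.0139167.
Payoff takes n = ⌈−ln(1 − rB₀/P)/ln(1+r)⌉ = ⌈39.380⌉ = 40 payments; the last is £238.34.
Total paid = 39·£625.00 + £238.34 = £24,613.34.
Total interest = total paid − principal = £24,613.34 − £18,850.00 = £5,763.34.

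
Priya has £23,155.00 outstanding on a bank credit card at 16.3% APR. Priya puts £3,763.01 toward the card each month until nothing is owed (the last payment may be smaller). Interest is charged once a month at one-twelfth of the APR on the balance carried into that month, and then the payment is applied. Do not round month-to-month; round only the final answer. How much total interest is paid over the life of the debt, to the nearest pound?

£1,195

Monthly rate r = 16.3%/12 = 1.35833% = 0.0135833.
Payoff takes n = ⌈−ln(1 − rB₀/P)/ln(1+r)⌉ = ⌈6.469⌉ = 7 payments; the last is £1,772.34.
Total paid = 6·£3,763.01 + £1,772.34 = £24,350.40.
Total interest = total paid − principal = £24,350.40 − £23,155.00 = £1,195.40.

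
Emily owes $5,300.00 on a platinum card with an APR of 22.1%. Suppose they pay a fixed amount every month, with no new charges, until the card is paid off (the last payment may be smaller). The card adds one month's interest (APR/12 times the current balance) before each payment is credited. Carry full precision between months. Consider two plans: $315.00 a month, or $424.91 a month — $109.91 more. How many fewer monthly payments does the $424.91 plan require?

Monthly rate r = 22.1%/12 = 1.84167% = 0.0184167.
At $315.00/mo: n = ⌈−ln(1 − rB₀/P)/ln(1+r)⌉ = 21 payments (last $102.29); total interest = total paid − $5,300.00 = $1,102.29.
At $424.91/mo: 15 payments (last $129.05); total interest $777.79.
Payments saved = 21 − 15 = 6.

6 fewer payments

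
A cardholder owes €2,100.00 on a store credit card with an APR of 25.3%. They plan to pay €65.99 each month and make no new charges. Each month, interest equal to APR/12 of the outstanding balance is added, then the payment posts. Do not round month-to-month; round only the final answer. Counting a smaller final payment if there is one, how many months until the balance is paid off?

54 months

Monthly rate r = 25.3%/12 = 2.10833% = 0.0210833.
Recurrence: B ← B·(1+r) − €65.99.
Month 1: interest €44.27; balance after payment €2,078.29.
Month 2: interest €43.82; balance after payment €2,056.11.
Closed form: n = −ln(1 − rB₀/P)/ln(1+r) = −ln(0.32907)/ln(1.02108) ≈ 53.273, so the balance reaches zero during payment 54.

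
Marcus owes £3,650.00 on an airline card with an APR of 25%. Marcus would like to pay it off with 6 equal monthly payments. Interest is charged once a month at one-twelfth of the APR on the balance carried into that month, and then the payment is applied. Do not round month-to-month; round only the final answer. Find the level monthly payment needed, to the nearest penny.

£653.45

Monthly rate r = 25%/12 = 2.08333% = 0.0208333.
Level-payment amortization: P = B₀·r / (1 − (1+r)^(−n)) = 3650.00·0.0208333 / (1 − 1.02083^(−6)).
Denominator 1 − (1+r)^(−6) = 0.116368999.
P = 76.0417 / 0.116368999 ≈ 653.45.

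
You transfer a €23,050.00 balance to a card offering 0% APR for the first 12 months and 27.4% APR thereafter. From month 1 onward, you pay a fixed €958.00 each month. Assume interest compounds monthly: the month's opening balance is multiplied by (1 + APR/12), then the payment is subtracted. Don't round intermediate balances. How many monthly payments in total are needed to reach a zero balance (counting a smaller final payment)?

Promo months 1–12 at r₀ = 0%/12 = 0; months 13+ at r₁ = 27.4%/12 = 0.0228333.
After month 12 (no interest yet): B = €23,050.00 − 12·€958.00 = €11,554.00.
Then at r₁ with €958.00/mo: n₂ = −ln(1 − r₁·B/P)/ln(1+r₁) ≈ 14.27 → 15 more payments.

27 payments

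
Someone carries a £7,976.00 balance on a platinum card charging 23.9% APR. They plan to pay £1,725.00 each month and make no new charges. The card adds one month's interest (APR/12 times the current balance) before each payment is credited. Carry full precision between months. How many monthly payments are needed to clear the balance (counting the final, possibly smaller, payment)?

5 months

Monthly rate r = 23.9%/12 = 1.99167% = 0.0199167.
Recurrence: B ← B·(1+r) − £1,725.00.
Month 1: interest £158.86; balance after payment £6,409.86.
Month 2: interest £127.66; balance after payment £4,812.52.
Month 3: interest £95.85; balance after payment £3,183.37.
Month 4: interest £63.40; balance after payment £1,521.77.
Month 5: interest £30.31; balance after payment £0.00.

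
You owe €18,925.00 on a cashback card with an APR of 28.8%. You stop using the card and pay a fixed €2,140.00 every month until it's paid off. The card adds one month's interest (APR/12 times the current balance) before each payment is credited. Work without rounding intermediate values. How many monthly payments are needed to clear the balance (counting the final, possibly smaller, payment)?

Monthly rate r = 28.8%/12 = 2.4% = 0.024.
Recurrence: B ← B·(1+r) − €2,140.00.
Month 1: interest €454.20; balance after payment €17,239.20.
Month 2: interest €413.74; balance after payment €15,512.94.
Closed form: n = −ln(1 − rB₀/P)/ln(1+r) = −ln(0.78776)/ln(1.024) ≈ 10.059, so the balance reaches zero during payment 11.

11 months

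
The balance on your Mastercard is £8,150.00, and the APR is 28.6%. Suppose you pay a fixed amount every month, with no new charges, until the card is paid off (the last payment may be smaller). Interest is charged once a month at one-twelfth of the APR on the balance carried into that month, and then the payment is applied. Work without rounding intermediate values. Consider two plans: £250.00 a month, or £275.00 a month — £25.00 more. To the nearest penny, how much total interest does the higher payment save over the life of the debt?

£1,620.17

Monthly rate r = 28.6%/12 = 2.38333% = 0.0238333.
At £250.00/mo: n = ⌈−ln(1 − rB₀/P)/ln(1+r)⌉ = 64 payments (last £176.25); total interest = total paid − £8,150.00 = £7,776.25.
At £275.00/mo: 53 payments (last £6.08); total interest £6,156.08.
Interest saved = £7,776.25 − £6,156.08 = £1,620.17.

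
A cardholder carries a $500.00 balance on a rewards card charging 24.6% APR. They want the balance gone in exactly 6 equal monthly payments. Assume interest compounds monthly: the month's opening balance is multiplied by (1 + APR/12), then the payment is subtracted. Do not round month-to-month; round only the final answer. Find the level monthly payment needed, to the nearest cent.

$89.41

Monthly rate r = 24.6%/12 = 2.05% = 0.0205.
Level-payment amortization: P = B₀·r / (1 − (1+r)^(−n)) = 500.00·0.0205 / (1 − 1.0205^(−6)).
Denominator 1 − (1+r)^(−6) = 0.114635823.
P = 10.25 / 0.114635823 ≈ 89.41.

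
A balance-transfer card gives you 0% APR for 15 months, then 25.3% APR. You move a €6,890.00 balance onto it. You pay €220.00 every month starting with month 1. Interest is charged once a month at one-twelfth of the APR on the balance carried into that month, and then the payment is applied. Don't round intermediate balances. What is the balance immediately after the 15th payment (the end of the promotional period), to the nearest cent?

€3,590.00

Promo months 1–15 at r₀ = 0%/12 = 0; months 16+ at r₁ = 25.3%/12 = 0.0210833.
After month 15 (no interest yet): B = €6,890.00 − 15·€220.00 = €3,590.00.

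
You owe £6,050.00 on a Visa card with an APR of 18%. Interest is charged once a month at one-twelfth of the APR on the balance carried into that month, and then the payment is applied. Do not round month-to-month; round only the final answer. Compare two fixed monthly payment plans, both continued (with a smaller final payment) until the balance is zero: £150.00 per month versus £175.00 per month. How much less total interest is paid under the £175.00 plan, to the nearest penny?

£766.23

Monthly rate r = 18%/12 = 1.5% = 0.015.
At £150.00/mo: n = ⌈−ln(1 − rB₀/P)/ln(1+r)⌉ = 63 payments (last £58.45); total interest = total paid − £6,050.00 = £3,308.45.
At £175.00/mo: 50 payments (last £17.22); total interest £2,542.22.
Interest saved = £3,308.45 − £2,542.22 = £766.23.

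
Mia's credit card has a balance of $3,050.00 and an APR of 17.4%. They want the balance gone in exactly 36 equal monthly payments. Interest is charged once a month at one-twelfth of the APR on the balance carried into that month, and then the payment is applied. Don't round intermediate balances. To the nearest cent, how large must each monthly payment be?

Monthly rate r = 17.4%/12 = 1.45% = 0.0145.
Level-payment amortization: P = B₀·r / (1 − (1+r)^(−n)) = 3050.00·0.0145 / (1 − 1.0145^(−36)).
Denominator 1 − (1+r)^(−36) = 0.404439137.
P = 44.225 / 0.404439137 ≈ 109.35.

$109.35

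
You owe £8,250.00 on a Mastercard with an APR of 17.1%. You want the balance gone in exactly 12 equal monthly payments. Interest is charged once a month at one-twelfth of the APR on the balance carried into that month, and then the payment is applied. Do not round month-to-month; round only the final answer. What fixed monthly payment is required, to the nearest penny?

Monthly rate r = 17.1%/12 = 1.425% = 0.01425.
Level-payment amortization: P = B₀·r / (1 − (1+r)^(−n)) = 8250.00·0.01425 / (1 − 1.01425^(−12)).
Denominator 1 − (1+r)^(−12) = 0.156160592.
P = 117.562 / 0.156160592 ≈ 752.83.

£752.83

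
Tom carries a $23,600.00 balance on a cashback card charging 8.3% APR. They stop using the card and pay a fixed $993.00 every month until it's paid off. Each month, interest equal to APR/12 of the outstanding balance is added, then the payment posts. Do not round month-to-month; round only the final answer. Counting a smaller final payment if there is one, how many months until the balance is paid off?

Monthly rate r = 8.3%/12 = 0.691667% = 0.00691667.
Recurrence: B ← B·(1+r) − $993.00.
Month 1: interest $163.23; balance after payment $22,770.23.
Month 2: interest $157.49; balance after payment $21,934.73.
Closed form: n = −ln(1 − rB₀/P)/ln(1+r) = −ln(0.83562)/ln(1.00692) ≈ 26.054, so the balance reaches zero during payment 27.

27 months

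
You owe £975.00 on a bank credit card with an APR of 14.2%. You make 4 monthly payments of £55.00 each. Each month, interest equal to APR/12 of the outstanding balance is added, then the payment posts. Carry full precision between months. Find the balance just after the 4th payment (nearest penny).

Monthly rate r = 14.2%/12 = 1.18333% = 0.0118333.
Each month: B ← B·(1+r) − £55.00.
Month 1: interest £11.54; balance after payment £931.54.
Month 2: interest £11.02; balance after payment £887.56.
Month 3: interest £10.50; balance after payment £843.06.
Month 4: interest £9.98; balance after payment £798.04.

£798.04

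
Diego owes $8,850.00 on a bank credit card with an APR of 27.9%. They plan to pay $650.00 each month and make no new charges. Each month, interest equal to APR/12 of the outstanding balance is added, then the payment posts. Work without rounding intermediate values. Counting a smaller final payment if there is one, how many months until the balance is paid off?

17 months

Monthly rate r = 27.9%/12 = 2.325% = 0.02325.
Recurrence: B ← B·(1+r) − $650.00.
Month 1: interest $205.76; balance after payment $8,405.76.
Month 2: interest $195.43; balance after payment $7,951.20.
Closed form: n = −ln(1 − rB₀/P)/ln(1+r) = −ln(0.68344)/ln(1.02325) ≈ 16.560, so the balance reaches zero during payment 17.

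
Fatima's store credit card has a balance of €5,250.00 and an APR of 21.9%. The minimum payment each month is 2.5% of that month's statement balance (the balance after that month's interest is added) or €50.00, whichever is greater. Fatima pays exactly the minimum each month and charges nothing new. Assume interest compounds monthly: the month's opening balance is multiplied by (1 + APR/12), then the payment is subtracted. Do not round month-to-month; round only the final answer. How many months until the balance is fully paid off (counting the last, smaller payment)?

Monthly rate r = 21.9%/12 = 1.825% = 0.01825.
While 2.5% of the post-interest balance exceeds €50.00, each month B ← (B·(1+r))·(1 − 0.025), i.e. B shrinks by the factor (1+r)·0.975 = 0.99279.
This holds for months 1–136. Entering month 137 the balance is €1,963.31; 2.5% of the post-interest balance is now below €50.00, so the flat €50.00 minimum applies from here.
From month 137 a fixed €50.00 at rate r clears €1,963.31 in 70 more payments. Total: 136 + 70 = 206 months.

206 months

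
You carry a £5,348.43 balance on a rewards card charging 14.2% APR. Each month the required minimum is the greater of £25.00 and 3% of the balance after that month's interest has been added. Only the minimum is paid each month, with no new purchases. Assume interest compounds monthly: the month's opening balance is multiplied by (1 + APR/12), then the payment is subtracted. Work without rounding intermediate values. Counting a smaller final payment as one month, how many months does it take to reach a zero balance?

143 months

Monthly rate r = 14.2%/12 = 1.18333% = 0.0118333.
While 3% of the post-interest balance exceeds £25.00, each month B ← (B·(1+r))·(1 − 0.03), i.e. B shrinks by the factor (1+r)·0.97 = 0.98148.
This holds for months 1–101. Entering month 102 the balance is £809.43; 3% of the post-interest balance is now below £25.00, so the flat £25.00 minimum applies from here.
From month 102 a fixed £25.00 at rate r clears £809.43 in 42 more payments. Total: 101 + 42 = 143 months.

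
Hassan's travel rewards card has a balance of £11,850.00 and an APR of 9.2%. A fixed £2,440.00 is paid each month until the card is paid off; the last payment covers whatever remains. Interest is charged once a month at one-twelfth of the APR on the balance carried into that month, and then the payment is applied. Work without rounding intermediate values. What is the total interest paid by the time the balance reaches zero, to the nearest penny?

£272.76

Monthly rate r = 9.2%/12 = 0.766667% = 0.00766667.
Payoff takes n = ⌈−ln(1 − rB₀/P)/ln(1+r)⌉ = ⌈4.968⌉ = 5 payments; the last is £2,362.76.
Total paid = 4·£2,440.00 + £2,362.76 = £12,122.76.
Total interest = total paid − principal = £12,122.76 − £11,850.00 = £272.76.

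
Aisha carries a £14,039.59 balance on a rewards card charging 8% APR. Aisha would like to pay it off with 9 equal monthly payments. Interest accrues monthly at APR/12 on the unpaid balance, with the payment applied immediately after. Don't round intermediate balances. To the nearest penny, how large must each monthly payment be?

£1,612.41

Monthly rate r = 8%/12 = 0.666667% = 0.00666667.
Level-payment amortization: P = B₀·r / (1 − (1+r)^(−n)) = 14039.59·0.00666667 / (1 − 1.00667^(−9)).
Denominator 1 − (1+r)^(−9) = 0.0580479278.
P = 93.5973 / 0.0580479278 ≈ 1612.41.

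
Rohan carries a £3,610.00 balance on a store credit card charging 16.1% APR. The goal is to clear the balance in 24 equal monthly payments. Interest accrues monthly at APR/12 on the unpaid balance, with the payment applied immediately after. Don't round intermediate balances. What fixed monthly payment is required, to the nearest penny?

Monthly rate r = 16.1%/12 = 1.34167% = 0.0134167.
Level-payment amortization: P = B₀·r / (1 − (1+r)^(−n)) = 3610.00·0.0134167 / (1 − 1.01342^(−24)).
Denominator 1 − (1+r)^(−24) = 0.273748601.
P = 48.4342 / 0.273748601 ≈ 176.93.

£176.93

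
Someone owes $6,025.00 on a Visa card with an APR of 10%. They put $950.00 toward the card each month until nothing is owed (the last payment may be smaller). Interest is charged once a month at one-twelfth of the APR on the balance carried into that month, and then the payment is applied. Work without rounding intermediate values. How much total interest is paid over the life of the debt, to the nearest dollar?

Monthly rate r = 10%/12 = 0.833333% = 0.00833333.
Payoff takes n = ⌈−ln(1 − rB₀/P)/ln(1+r)⌉ = ⌈6.543⌉ = 7 payments; the last is $516.79.
Total paid = 6·$950.00 + $516.79 = $6,216.79.
Total interest = total paid − principal = $6,216.79 − $6,025.00 = $191.79.

$192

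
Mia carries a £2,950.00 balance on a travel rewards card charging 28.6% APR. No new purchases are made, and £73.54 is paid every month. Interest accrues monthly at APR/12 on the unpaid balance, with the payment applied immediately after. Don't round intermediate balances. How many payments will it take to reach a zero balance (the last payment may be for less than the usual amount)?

133 months

Monthly rate r = 28.6%/12 = 2.38333% = 0.0238333.
Recurrence: B ← B·(1+r) − £73.54.
Month 1: interest £70.31; balance after payment £2,946.77.
Month 2: interest £70.23; balance after payment £2,943.46.
Closed form: n = −ln(1 − rB₀/P)/ln(1+r) = −ln(0.043944)/ln(1.02383) ≈ 132.668, so the balance reaches zero during payment 133.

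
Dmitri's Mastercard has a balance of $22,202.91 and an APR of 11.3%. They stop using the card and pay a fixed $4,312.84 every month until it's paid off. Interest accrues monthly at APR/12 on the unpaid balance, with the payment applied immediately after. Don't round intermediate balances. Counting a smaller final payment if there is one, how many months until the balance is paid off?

6 payments

Monthly rate r = 11.3%/12 = 0.941667% = 0.00941667.
Recurrence: B ← B·(1+r) − $4,312.84.
Month 1: interest $209.08; balance after payment $18,099.15.
Month 2: interest $170.43; balance after payment $13,956.74.
Month 3: interest $131.43; balance after payment $9,775.33.
Month 4: interest $92.05; balance after payment $5,554.54.
Month 5: interest $52.31; balance after payment $1,294.00.
Month 6: interest $12.19; balance after payment $0.00.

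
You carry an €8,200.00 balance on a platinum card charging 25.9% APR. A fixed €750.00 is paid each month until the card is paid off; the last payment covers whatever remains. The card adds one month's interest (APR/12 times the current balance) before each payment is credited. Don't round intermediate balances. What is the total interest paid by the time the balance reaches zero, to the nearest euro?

Monthly rate r = 25.9%/12 = 2.15833% = 0.0215833.
Payoff takes n = ⌈−ln(1 − rB₀/P)/ln(1+r)⌉ = ⌈12.605⌉ = 13 payments; the last is €455.48.
Total paid = 12·€750.00 + €455.48 = €9,455.48.
Total interest = total paid − principal = €9,455.48 − €8,200.00 = €1,255.48.

€1,255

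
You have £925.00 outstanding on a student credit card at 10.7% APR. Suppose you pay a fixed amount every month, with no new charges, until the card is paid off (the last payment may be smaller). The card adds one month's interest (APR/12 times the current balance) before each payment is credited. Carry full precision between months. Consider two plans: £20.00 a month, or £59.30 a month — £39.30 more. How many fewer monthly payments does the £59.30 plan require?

43 fewer payments

Monthly rate r = 10.7%/12 = 0.891667% = 0.00891667.
At £20.00/mo: n = ⌈−ln(1 − rB₀/P)/ln(1+r)⌉ = 60 payments (last £17.92); total interest = total paid − £925.00 = £272.92.
At £59.30/mo: 17 payments (last £51.66); total interest £75.46.
Payments saved = 60 − 17 = 43.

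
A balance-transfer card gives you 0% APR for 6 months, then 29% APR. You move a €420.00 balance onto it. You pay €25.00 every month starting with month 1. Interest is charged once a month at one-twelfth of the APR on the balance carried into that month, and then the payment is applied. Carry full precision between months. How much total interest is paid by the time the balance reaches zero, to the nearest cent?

€46.72

Promo months 1–6 at r₀ = 0%/12 = 0; months 7+ at r₁ = 29%/12 = 0.0241667.
After month 6 (no interest yet): B = €420.00 − 6·€25.00 = €270.00.
Then at r₁ with €25.00/mo: n₂ = −ln(1 − r₁·B/P)/ln(1+r₁) ≈ 12.67 → 13 more payments.
Total paid = 18·€25.00 + €16.72 = €466.72; interest = €466.72 − €420.00 = €46.72.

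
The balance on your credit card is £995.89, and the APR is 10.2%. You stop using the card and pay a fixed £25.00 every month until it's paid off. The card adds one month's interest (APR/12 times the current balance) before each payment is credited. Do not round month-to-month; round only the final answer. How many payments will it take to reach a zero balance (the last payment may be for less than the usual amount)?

Monthly rate r = 10.2%/12 = 0.85% = 0.0085.
Recurrence: B ← B·(1+r) − £25.00.
Month 1: interest £8.47; balance after payment £979.36.
Month 2: interest £8.32; balance after payment £962.68.
Closed form: n = −ln(1 − rB₀/P)/ln(1+r) = −ln(0.6614)/ln(1.0085) ≈ 48.842, so the balance reaches zero during payment 49.

49 months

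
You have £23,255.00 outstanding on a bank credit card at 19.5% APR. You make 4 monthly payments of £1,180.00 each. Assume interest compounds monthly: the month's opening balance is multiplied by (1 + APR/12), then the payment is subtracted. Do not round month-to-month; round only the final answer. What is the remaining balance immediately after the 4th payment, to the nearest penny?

Monthly rate r = 19.5%/12 = 1.625% = 0.01625.
Each month: B ← B·(1+r) − £1,180.00.
Month 1: interest £377.89; balance after payment £22,452.89.
Month 2: interest £364.86; balance after payment £21,637.75.
Month 3: interest £351.61; balance after payment £20,809.37.
Month 4: interest £338.15; balance after payment £19,967.52.

£19,967.52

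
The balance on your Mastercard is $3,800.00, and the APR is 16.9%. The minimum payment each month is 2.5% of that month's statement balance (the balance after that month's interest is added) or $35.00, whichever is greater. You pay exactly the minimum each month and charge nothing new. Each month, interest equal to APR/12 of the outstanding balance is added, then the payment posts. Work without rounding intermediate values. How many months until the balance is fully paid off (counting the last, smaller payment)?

Monthly rate r = 16.9%/12 = 1.40833% = 0.0140833.
While 2.5% of the post-interest balance exceeds $35.00, each month B ← (B·(1+r))·(1 − 0.025), i.e. B shrinks by the factor (1+r)·0.975 = 0.98873.
This holds for months 1–90. Entering month 91 the balance is $1,370.34; 2.5% of the post-interest balance is now below $35.00, so the flat $35.00 minimum applies from here.
From month 91 a fixed $35.00 at rate r clears $1,370.34 in 58 more payments. Total: 90 + 58 = 148 months.

148 months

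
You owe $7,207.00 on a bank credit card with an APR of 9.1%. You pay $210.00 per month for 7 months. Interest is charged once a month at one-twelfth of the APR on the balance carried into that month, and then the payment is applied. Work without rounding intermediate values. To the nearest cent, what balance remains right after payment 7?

Monthly rate r = 9.1%/12 = 0.758333% = 0.00758333.
Each month: B ← B·(1+r) − $210.00.
Month 1: interest $54.65; balance after payment $7,051.65.
Month 2: interest $53.48; balance after payment $6,895.13.
Month 3: interest $52.29; balance after payment $6,737.42.
Month 4: interest $51.09; balance after payment $6,578.51.
Month 5: interest $49.89; balance after payment $6,418.40.
Month 6: interest $48.67; balance after payment $6,257.07.
Month 7: interest $47.45; balance after payment $6,094.52.

$6,094.52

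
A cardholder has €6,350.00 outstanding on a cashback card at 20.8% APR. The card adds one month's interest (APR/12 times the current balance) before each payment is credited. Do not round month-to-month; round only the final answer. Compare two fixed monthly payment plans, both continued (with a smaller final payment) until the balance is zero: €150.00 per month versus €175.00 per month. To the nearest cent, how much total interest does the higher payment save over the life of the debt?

€1,455.29

Monthly rate r = 20.8%/12 = 1.73333% = 0.0173333.
At €150.00/mo: n = ⌈−ln(1 − rB₀/P)/ln(1+r)⌉ = 78 payments (last €1.69); total interest = total paid − €6,350.00 = €5,201.69.
At €175.00/mo: 58 payments (last €121.40); total interest €3,746.40.
Interest saved = €5,201.69 − €3,746.40 = €1,455.29.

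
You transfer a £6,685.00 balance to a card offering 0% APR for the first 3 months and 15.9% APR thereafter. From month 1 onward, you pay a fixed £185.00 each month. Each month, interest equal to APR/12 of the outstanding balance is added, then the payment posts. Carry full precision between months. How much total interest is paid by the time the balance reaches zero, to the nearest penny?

Promo months 1–3 at r₀ = 0%/12 = 0; months 4+ at r₁ = 15.9%/12 = 0.01325.
After month 3 (no interest yet): B = £6,685.00 − 3·£185.00 = £6,130.00.
Then at r₁ with £185.00/mo: n₂ = −ln(1 − r₁·B/P)/ln(1+r₁) ≈ 43.92 → 44 more payments.
Total paid = 46·£185.00 + £170.13 = £8,680.13; interest = £8,680.13 − £6,685.00 = £1,995.13.

£1,995.13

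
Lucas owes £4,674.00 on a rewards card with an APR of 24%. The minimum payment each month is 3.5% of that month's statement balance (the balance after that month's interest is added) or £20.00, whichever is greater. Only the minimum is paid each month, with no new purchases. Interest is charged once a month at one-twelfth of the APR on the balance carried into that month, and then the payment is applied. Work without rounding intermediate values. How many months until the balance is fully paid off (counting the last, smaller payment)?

176 months

Monthly rate r = 24%/12 = 2% = 0.02.
While 3.5% of the post-interest balance exceeds £20.00, each month B ← (B·(1+r))·(1 − 0.035), i.e. B shrinks by the factor (1+r)·0.965 = 0.9843.
This holds for months 1–135. Entering month 136 the balance is £551.95; 3.5% of the post-interest balance is now below £20.00, so the flat £20.00 minimum applies from here.
From month 136 a fixed £20.00 at rate r clears £551.95 in 41 more payments. Total: 135 + 41 = 176 months.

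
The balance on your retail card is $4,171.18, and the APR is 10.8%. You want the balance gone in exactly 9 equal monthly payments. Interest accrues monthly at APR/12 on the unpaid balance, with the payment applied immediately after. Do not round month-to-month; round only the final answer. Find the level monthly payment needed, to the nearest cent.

Monthly rate r = 10.8%/12 = 0.9% = 0.009.
Level-payment amortization: P = B₀·r / (1 − (1+r)^(−n)) = 4171.18·0.009 / (1 − 1.009^(−9)).
Denominator 1 − (1+r)^(−9) = 0.0774721117.
P = 37.5406 / 0.0774721117 ≈ 484.57.

$484.57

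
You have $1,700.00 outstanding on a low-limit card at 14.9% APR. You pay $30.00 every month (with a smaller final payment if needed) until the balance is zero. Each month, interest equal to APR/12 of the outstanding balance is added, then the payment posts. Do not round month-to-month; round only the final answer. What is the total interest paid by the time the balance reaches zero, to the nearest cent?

$1,256.44

Monthly rate r = 14.9%/12 = 1.24167% = 0.0124167.
Payoff takes n = ⌈−ln(1 − rB₀/P)/ln(1+r)⌉ = ⌈98.546⌉ = 99 payments; the last is $16.44.
Total paid = 98·$30.00 + $16.44 = $2,956.44.
Total interest = total paid − principal = $2,956.44 − $1,700.00 = $1,256.44.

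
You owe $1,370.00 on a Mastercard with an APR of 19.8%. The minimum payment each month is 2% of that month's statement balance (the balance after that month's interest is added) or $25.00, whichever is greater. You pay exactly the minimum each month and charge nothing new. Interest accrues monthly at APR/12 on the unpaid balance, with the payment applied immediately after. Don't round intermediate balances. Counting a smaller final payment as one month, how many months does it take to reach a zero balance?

131 months

Monthly rate r = 19.8%/12 = 1.65% = 0.0165.
While 2% of the post-interest balance exceeds $25.00, each month B ← (B·(1+r))·(1 − 0.02), i.e. B shrinks by the factor (1+r)·0.98 = 0.99617.
This holds for months 1–29. Entering month 30 the balance is $1,225.72; 2% of the post-interest balance is now below $25.00, so the flat $25.00 minimum applies from here.
From month 30 a fixed $25.00 at rate r clears $1,225.72 in 102 more payments. Total: 29 + 102 = 131 months.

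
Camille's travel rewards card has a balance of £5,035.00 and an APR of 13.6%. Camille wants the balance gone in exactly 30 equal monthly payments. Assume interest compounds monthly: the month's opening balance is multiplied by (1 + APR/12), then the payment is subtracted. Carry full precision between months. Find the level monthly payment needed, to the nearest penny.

£198.92

Monthly rate r = 13.6%/12 = 1.13333% = 0.0113333.
Level-payment amortization: P = B₀·r / (1 − (1+r)^(−n)) = 5035.00·0.0113333 / (1 − 1.01133^(−30)).
Denominator 1 − (1+r)^(−30) = 0.286867305.
P = 57.0633 / 0.286867305 ≈ 198.92.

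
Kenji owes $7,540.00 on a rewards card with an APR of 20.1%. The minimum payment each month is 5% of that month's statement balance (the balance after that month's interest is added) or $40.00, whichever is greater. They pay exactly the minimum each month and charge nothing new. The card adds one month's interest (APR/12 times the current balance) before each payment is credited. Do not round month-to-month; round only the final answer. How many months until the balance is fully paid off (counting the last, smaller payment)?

Monthly rate r = 20.1%/12 = 1.675% = 0.01675.
While 5% of the post-interest balance exceeds $40.00, each month B ← (B·(1+r))·(1 − 0.05), i.e. B shrinks by the factor (1+r)·0.95 = 0.96591.
This holds for months 1–66. Entering month 67 the balance is $764.30; 5% of the post-interest balance is now below $40.00, so the flat $40.00 minimum applies from here.
From month 67 a fixed $40.00 at rate r clears $764.30 in 24 more payments. Total: 66 + 24 = 90 months.

90 months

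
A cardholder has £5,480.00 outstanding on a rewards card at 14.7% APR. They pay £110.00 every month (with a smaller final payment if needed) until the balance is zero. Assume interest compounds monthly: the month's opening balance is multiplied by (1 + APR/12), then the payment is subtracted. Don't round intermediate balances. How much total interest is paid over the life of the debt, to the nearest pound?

£3,033

Monthly rate r = 14.7%/12 = 1.225% = 0.01225.
Payoff takes n = ⌈−ln(1 − rB₀/P)/ln(1+r)⌉ = ⌈77.393⌉ = 78 payments; the last is £43.42.
Total paid = 77·£110.00 + £43.42 = £8,513.42.
Total interest = total paid − principal = £8,513.42 − £5,480.00 = £3,033.42.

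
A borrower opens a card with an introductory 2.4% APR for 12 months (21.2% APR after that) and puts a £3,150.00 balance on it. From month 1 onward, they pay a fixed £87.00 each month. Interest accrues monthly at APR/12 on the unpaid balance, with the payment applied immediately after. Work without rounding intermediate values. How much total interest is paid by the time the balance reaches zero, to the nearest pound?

£782

Promo months 1–12 at r₀ = 2.4%/12 = 0.002; months 13+ at r₁ = 21.2%/12 = 0.0176667.
After month 12: iterate B ← B·(1+r₀) − £87.00 for 12 months → £2,170.88.
Then at r₁ with £87.00/mo: n₂ = −ln(1 − r₁·B/P)/ln(1+r₁) ≈ 33.19 → 34 more payments.
Total paid = 45·£87.00 + £16.96 = £3,931.96; interest = £3,931.96 − £3,150.00 = £781.96.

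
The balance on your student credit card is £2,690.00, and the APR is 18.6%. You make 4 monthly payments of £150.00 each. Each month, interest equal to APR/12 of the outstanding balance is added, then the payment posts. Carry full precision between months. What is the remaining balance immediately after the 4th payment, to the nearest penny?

Monthly rate r = 18.6%/12 = 1.55% = 0.0155.
Each month: B ← B·(1+r) − £150.00.
Month 1: interest £41.70; balance after payment £2,581.70.
Month 2: interest £40.02; balance after payment £2,471.71.
Month 3: interest £38.31; balance after payment £2,360.02.
Month 4: interest £36.58; balance after payment £2,246.60.

£2,246.60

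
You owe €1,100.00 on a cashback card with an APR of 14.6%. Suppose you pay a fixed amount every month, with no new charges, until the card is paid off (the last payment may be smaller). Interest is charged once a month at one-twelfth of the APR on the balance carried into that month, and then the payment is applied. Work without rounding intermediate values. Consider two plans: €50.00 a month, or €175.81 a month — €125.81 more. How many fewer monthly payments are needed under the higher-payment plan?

19 fewer payments

Monthly rate r = 14.6%/12 = 1.21667% = 0.0121667.
At €50.00/mo: n = ⌈−ln(1 − rB₀/P)/ln(1+r)⌉ = 26 payments (last €38.04); total interest = total paid − €1,100.00 = €188.04.
At €175.81/mo: 7 payments (last €96.47); total interest €51.33.
Payments saved = 26 − 7 = 19.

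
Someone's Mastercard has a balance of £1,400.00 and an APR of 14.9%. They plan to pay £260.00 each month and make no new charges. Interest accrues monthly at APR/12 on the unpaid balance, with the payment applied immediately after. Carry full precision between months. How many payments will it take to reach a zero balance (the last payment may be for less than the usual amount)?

6 payments

Monthly rate r = 14.9%/12 = 1.24167% = 0.0124167.
Recurrence: B ← B·(1+r) − £260.00.
Month 1: interest £17.38; balance after payment £1,157.38.
Month 2: interest £14.37; balance after payment £911.75.
Month 3: interest £11.32; balance after payment £663.08.
Month 4: interest £8.23; balance after payment £411.31.
Month 5: interest £5.11; balance after payment £156.42.
Month 6: interest £1.94; balance after payment £0.00.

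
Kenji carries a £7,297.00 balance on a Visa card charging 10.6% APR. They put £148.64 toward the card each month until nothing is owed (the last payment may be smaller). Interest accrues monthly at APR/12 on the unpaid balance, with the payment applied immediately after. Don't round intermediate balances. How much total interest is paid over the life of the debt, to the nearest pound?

Monthly rate r = 10.6%/12 = 0.883333% = 0.00883333.
Payoff takes n = ⌈−ln(1 − rB₀/P)/ln(1+r)⌉ = ⌈64.646⌉ = 65 payments; the last is £96.17.
Total paid = 64·£148.64 + £96.17 = £9,609.13.
Total interest = total paid − principal = £9,609.13 − £7,297.00 = £2,312.13.

£2,312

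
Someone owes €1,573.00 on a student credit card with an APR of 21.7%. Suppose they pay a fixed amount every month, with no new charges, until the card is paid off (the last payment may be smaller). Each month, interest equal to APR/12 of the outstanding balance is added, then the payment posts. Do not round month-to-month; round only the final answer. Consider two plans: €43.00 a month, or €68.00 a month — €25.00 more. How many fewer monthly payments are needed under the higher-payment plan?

30 fewer payments

Monthly rate r = 21.7%/12 = 1.80833% = 0.0180833.
At €43.00/mo: n = ⌈−ln(1 − rB₀/P)/ln(1+r)⌉ = 61 payments (last €19.21); total interest = total paid − €1,573.00 = €1,026.21.
At €68.00/mo: 31 payments (last €15.91); total interest €482.91.
Payments saved = 61 − 31 = 30.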